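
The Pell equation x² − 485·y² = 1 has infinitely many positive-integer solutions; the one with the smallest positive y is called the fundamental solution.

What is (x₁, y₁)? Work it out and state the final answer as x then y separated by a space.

969 44

√485 = [22; 44, …], period ℓ=1 (odd) → k=1
i=0: a=22 ⇒ p=22, q=1
i=1: a=44 ⇒ p=969, q=44
(x₁, y₁) = (969, 44);  969² − 485·44² = 1 ✓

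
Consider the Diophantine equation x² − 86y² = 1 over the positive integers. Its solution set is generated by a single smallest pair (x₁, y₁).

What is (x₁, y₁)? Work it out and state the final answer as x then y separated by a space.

10405 1122

[9; 3,1,1,1,8,1,1,1,3,18] for √86; ℓ=10 ⇒ convergent index 9
a_0=9:  p_0=9·1+0=9,  q_0=9·0+1=1
a_1=3:  p_1=3·9+1=28,  q_1=3·1+0=3
a_2=1:  p_2=1·28+9=37,  q_2=1·3+1=4
a_3=1:  p_3=1·37+28=65,  q_3=1·4+3=7
a_4=1:  p_4=1·65+37=102,  q_4=1·7+4=11
a_5=8:  p_5=8·102+65=881,  q_5=8·11+7=95
a_6=1:  p_6=1·881+102=983,  q_6=1·95+11=106
…
a_8=1:  p_8=1·1864+983=2847,  q_8=1·201+106=307
a_9=3:  p_9=3·2847+1864=10405,  q_9=3·307+201=1122
(x₁, y₁) = (10405, 1122);  10405² − 86·1122² = 1 ✓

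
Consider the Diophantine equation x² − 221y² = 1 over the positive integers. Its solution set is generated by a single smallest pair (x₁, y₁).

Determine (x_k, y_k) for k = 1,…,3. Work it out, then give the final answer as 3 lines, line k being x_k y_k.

√221 = [14; 1,6,2,6,1,28, …], period ℓ=6 (even) → k=5
i=0: a=14 ⇒ p=14, q=1
…
i=2: a=6 ⇒ p=104, q=7
i=3: a=2 ⇒ p=223, q=15
i=4: a=6 ⇒ p=1442, q=97
i=5: a=1 ⇒ p=1665, q=112
fundamental: x₁=1665, y₁=112  (since 2772225 − 221·12544 = 1)
(x_2, y_2) = (1665·1665 + 221·112·112, 1665·112 + 112·1665) = (5544449, 372960)
(x_3, y_3) = (1665·5544449 + 221·112·372960, 1665·372960 + 112·5544449) = (18463013505, 1241956688)

1665 112
5544449 372960
18463013505 1241956688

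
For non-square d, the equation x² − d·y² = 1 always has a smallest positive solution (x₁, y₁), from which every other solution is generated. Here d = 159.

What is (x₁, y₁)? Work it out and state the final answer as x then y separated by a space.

[12; 1,1,1,1,3,1,1,1,1,24] for √159; ℓ=10 ⇒ convergent index 9
i=0: a=12 ⇒ p=12, q=1
i=1: a=1 ⇒ p=13, q=1
i=2: a=1 ⇒ p=25, q=2
i=3: a=1 ⇒ p=38, q=3
i=4: a=1 ⇒ p=63, q=5
i=5: a=3 ⇒ p=227, q=18
…
i=7: a=1 ⇒ p=517, q=41
i=8: a=1 ⇒ p=807, q=64
i=9: a=1 ⇒ p=1324, q=105
(x₁, y₁) = (1324, 105);  1324² − 159·105² = 1 ✓

1324 105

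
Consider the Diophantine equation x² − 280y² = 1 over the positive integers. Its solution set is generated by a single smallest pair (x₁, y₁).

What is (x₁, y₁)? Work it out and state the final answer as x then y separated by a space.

251 15

√280 → a₀=16, period (1,2,1,2,1,32); ℓ=6 even so k=5
step 0: (16, 1)  from 16·(1,0) + (0,1)
step 1: (17, 1)  from 1·(16,1) + (1,0)
…
step 4: (184, 11)  from 2·(67,4) + (50,3)
step 5: (251, 15)  from 1·(184,11) + (67,4)
(x₁, y₁) = (251, 15);  251² − 280·15² = 1 ✓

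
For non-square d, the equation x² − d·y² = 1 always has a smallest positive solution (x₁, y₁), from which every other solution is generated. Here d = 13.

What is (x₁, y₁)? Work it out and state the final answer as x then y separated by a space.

√13 = [3; 1,1,1,1,6, …], period ℓ=5 (odd) → k=9
k=0  a_k=3  p_k/q_k = 3/1
…
k=4  a_k=1  p_k/q_k = 18/5
…
k=6  a_k=1  p_k/q_k = 137/38
…
k=8  a_k=1  p_k/q_k = 393/109
k=9  a_k=1  p_k/q_k = 649/180
→ (649, 180).  Check: 649²=421201, 13·180²=421200, difference 1.

649 180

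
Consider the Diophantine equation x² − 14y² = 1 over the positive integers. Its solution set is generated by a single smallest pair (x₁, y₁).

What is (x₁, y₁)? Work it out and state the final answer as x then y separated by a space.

15 4

√14 → a₀=3, period (1,2,1,6); ℓ=4 even so k=3
k=0  a_k=3  p_k/q_k = 3/1
k=1  a_k=1  p_k/q_k = 4/1
k=2  a_k=2  p_k/q_k = 11/3
k=3  a_k=1  p_k/q_k = 15/4
fundamental: x₁=15, y₁=4  (since 225 − 14·16 = 1)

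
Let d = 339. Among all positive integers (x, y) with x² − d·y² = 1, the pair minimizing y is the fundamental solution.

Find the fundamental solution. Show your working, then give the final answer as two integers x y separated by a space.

97970 5321

[18; 2,2,2,1,17,1,2,2,2,36] for √339; ℓ=10 ⇒ convergent index 9
a_0=18:  p_0=18·1+0=18,  q_0=18·0+1=1
…
a_2=2:  p_2=2·37+18=92,  q_2=2·2+1=5
a_3=2:  p_3=2·92+37=221,  q_3=2·5+2=12
…
a_5=17:  p_5=17·313+221=5542,  q_5=17·17+12=301
…
a_7=2:  p_7=2·5855+5542=17252,  q_7=2·318+301=937
a_8=2:  p_8=2·17252+5855=40359,  q_8=2·937+318=2192
a_9=2:  p_9=2·40359+17252=97970,  q_9=2·2192+937=5321
→ (97970, 5321).  Check: 97970²=9598120900, 339·5321²=9598120899, difference 1.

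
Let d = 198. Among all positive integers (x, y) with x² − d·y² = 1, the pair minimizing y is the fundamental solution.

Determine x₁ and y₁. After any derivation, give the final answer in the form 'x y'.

197 14

d=198: √d = [14; 14,28] (ℓ=2, even), read p_1/q_1
a_0=14:  p_0=14·1+0=14,  q_0=14·0+1=1
a_1=14:  p_1=14·14+1=197,  q_1=14·1+0=14
fundamental: x₁=197, y₁=14  (since 38809 − 198·196 = 1)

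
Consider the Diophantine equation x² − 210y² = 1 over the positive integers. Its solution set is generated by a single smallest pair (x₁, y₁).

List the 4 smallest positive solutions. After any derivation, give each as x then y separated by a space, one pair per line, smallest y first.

d=210: √d = [14; 2,28] (ℓ=2, even), read p_1/q_1
i=0: a=14 ⇒ p=14, q=1
i=1: a=2 ⇒ p=29, q=2
(x₁, y₁) = (29, 2);  29² − 210·2² = 1 ✓
(29+2√210)^2 = 1681 + 116√210
(29+2√210)^3 = 97469 + 6726√210
(29+2√210)^4 = 5651521 + 389992√210

29 2
1681 116
97469 6726
5651521 389992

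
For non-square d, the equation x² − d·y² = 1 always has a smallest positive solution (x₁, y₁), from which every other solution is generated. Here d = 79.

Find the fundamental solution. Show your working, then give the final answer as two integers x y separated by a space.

80 9

√79 → a₀=8, period (1,7,1,16); ℓ=4 even so k=3
i=0: a=8 ⇒ p=8, q=1
…
i=2: a=7 ⇒ p=71, q=8
i=3: a=1 ⇒ p=80, q=9
(x₁, y₁) = (80, 9);  80² − 79·9² = 1 ✓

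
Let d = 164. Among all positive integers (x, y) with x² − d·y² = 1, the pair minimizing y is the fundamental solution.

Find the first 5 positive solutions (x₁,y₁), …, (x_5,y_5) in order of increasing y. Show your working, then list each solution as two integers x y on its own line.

2049 160
8396801 655680
34410088449 2686976480
141012534067201 11011228959360
577869330197301249 45124013588480800

√164 = [12; 1,4,6,4,1,24, …], period ℓ=6 (even) → k=5
step 0: (12, 1)  from 12·(1,0) + (0,1)
step 1: (13, 1)  from 1·(12,1) + (1,0)
step 2: (64, 5)  from 4·(13,1) + (12,1)
…
step 4: (1652, 129)  from 4·(397,31) + (64,5)
step 5: (2049, 160)  from 1·(1652,129) + (397,31)
(x₁, y₁) = (2049, 160);  2049² − 164·160² = 1 ✓
(2049+160√164)^2 = 8396801 + 655680√164
(2049+160√164)^3 = 34410088449 + 2686976480√164
(2049+160√164)^4 = 141012534067201 + 11011228959360√164
(2049+160√164)^5 = 577869330197301249 + 45124013588480800√164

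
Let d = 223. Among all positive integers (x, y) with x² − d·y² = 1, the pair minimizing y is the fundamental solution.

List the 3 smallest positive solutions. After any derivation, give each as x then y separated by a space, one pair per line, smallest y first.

224 15
100351 6720
44957024 3010545

√223 → a₀=14, period (1,13,1,28); ℓ=4 even so k=3
k=0  a_k=14  p_k/q_k = 14/1
…
k=2  a_k=13  p_k/q_k = 209/14
k=3  a_k=1  p_k/q_k = 224/15
(x₁, y₁) = (224, 15);  224² − 223·15² = 1 ✓
k=2:  x_2 = 224·224+223·15·15 = 100351,  y_2 = 224·15+15·224 = 6720
k=3:  x_3 = 224·100351+223·15·6720 = 44957024,  y_3 = 224·6720+15·100351 = 3010545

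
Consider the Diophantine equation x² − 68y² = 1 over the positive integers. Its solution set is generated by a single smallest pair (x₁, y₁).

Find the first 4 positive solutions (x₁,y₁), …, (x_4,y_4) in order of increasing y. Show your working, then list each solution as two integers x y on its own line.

33 4
2177 264
143649 17420
9478657 1149456

[8; 4,16] for √68; ℓ=2 ⇒ convergent index 1
step 0: (8, 1)  from 8·(1,0) + (0,1)
step 1: (33, 4)  from 4·(8,1) + (1,0)
fundamental: x₁=33, y₁=4  (since 1089 − 68·16 = 1)
k=2:  x_2 = 33·33+68·4·4 = 2177,  y_2 = 33·4+4·33 = 264
k=3:  x_3 = 33·2177+68·4·264 = 143649,  y_3 = 33·264+4·2177 = 17420
k=4:  x_4 = 33·143649+68·4·17420 = 9478657,  y_4 = 33·17420+4·143649 = 1149456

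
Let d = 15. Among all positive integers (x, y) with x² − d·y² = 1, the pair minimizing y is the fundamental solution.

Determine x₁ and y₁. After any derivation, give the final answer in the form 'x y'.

d=15: √d = [3; 1,6] (ℓ=2, even), read p_1/q_1
i=0: a=3 ⇒ p=3, q=1
i=1: a=1 ⇒ p=4, q=1
(x₁, y₁) = (4, 1);  4² − 15·1² = 1 ✓

4 1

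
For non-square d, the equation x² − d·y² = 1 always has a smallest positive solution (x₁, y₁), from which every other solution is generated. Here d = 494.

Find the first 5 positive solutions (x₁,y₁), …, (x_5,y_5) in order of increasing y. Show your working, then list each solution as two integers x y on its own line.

73035 3286
10668222449 479986020
1558307253052395 70111557938114
227621940442695115201 10241195267540325960
33248736838906168224357675 1495931392659503855039086

d=494: √d = [22; 4,2,2,1,2,1,2,2,4,44] (ℓ=10, even), read p_9/q_9
k=0  a_k=22  p_k/q_k = 22/1
k=1  a_k=4  p_k/q_k = 89/4
k=2  a_k=2  p_k/q_k = 200/9
…
k=4  a_k=1  p_k/q_k = 689/31
k=5  a_k=2  p_k/q_k = 1867/84
k=6  a_k=1  p_k/q_k = 2556/115
k=7  a_k=2  p_k/q_k = 6979/314
k=8  a_k=2  p_k/q_k = 16514/743
k=9  a_k=4  p_k/q_k = 73035/3286
(x₁, y₁) = (73035, 3286);  73035² − 494·3286² = 1 ✓
(x_2, y_2) = (73035·73035 + 494·3286·3286, 73035·3286 + 3286·73035) = (10668222449, 479986020)
(x_3, y_3) = (73035·10668222449 + 494·3286·479986020, 73035·479986020 + 3286·10668222449) = (1558307253052395, 70111557938114)
(x_4, y_4) = (73035·1558307253052395 + 494·3286·70111557938114, 73035·70111557938114 + 3286·1558307253052395) = (227621940442695115201, 10241195267540325960)
(x_5, y_5) = (73035·227621940442695115201 + 494·3286·10241195267540325960, 73035·10241195267540325960 + 3286·227621940442695115201) = (33248736838906168224357675, 1495931392659503855039086)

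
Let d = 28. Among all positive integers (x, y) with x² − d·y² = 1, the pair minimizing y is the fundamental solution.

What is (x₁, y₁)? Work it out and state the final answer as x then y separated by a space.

127 24

[5; 3,2,3,10] for √28; ℓ=4 ⇒ convergent index 3
k=0  a_k=5  p_k/q_k = 5/1
…
k=2  a_k=2  p_k/q_k = 37/7
k=3  a_k=3  p_k/q_k = 127/24
(x₁, y₁) = (127, 24);  127² − 28·24² = 1 ✓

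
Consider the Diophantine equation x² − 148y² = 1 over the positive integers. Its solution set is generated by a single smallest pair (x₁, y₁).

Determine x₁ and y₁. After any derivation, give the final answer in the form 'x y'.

d=148: √d = [12; 6,24] (ℓ=2, even), read p_1/q_1
step 0: (12, 1)  from 12·(1,0) + (0,1)
step 1: (73, 6)  from 6·(12,1) + (1,0)
fundamental: x₁=73, y₁=6  (since 5329 − 148·36 = 1)

73 6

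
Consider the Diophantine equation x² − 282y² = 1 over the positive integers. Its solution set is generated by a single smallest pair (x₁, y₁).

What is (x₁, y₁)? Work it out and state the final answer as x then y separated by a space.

d=282: √d = [16; 1,3,1,4,1,3,1,32] (ℓ=8, even), read p_7/q_7
a_0=16:  p_0=16·1+0=16,  q_0=16·0+1=1
…
a_6=3:  p_6=3·487+403=1864,  q_6=3·29+24=111
a_7=1:  p_7=1·1864+487=2351,  q_7=1·111+29=140
→ (2351, 140).  Check: 2351²=5527201, 282·140²=5527200, difference 1.

2351 140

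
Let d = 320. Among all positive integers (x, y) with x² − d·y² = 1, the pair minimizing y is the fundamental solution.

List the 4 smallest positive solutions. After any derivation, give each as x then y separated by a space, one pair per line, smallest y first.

[17; 1,7,1,34] for √320; ℓ=4 ⇒ convergent index 3
k=0  a_k=17  p_k/q_k = 17/1
…
k=2  a_k=7  p_k/q_k = 143/8
k=3  a_k=1  p_k/q_k = 161/9
fundamental: x₁=161, y₁=9  (since 25921 − 320·81 = 1)
n=2: (161,9)∘(161,9) = (161·161+320·9·9, 161·9+9·161) = (51841,2898)
n=3: (51841,2898)∘(161,9) = (161·51841+320·9·2898, 161·2898+9·51841) = (16692641,933147)
n=4: (16692641,933147)∘(161,9) = (161·16692641+320·9·933147, 161·933147+9·16692641) = (5374978561,300470436)

161 9
51841 2898
16692641 933147
5374978561 300470436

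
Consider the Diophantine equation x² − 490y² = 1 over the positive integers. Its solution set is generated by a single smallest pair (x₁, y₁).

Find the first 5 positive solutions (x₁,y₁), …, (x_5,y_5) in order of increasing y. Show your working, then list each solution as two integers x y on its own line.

1039681 46968
2161873163521 97663474416
4495316905044313921 203077717488555624
9347391150304592810234881 422272088792340335957472
19436609957075163398170578312001 878056535095215307939712337240

√490 → a₀=22, period (7,2,1,4,4,4,1,2,7,44); ℓ=10 even so k=9
step 0: (22, 1)  from 22·(1,0) + (0,1)
…
step 2: (332, 15)  from 2·(155,7) + (22,1)
step 3: (487, 22)  from 1·(332,15) + (155,7)
step 4: (2280, 103)  from 4·(487,22) + (332,15)
…
step 6: (40708, 1839)  from 4·(9607,434) + (2280,103)
…
step 8: (141338, 6385)  from 2·(50315,2273) + (40708,1839)
step 9: (1039681, 46968)  from 7·(141338,6385) + (50315,2273)
(x₁, y₁) = (1039681, 46968);  1039681² − 490·46968² = 1 ✓
(x_2, y_2) = (1039681·1039681 + 490·46968·46968, 1039681·46968 + 46968·1039681) = (2161873163521, 97663474416)
(x_3, y_3) = (1039681·2161873163521 + 490·46968·97663474416, 1039681·97663474416 + 46968·2161873163521) = (4495316905044313921, 203077717488555624)
(x_4, y_4) = (1039681·4495316905044313921 + 490·46968·203077717488555624, 1039681·203077717488555624 + 46968·4495316905044313921) = (9347391150304592810234881, 422272088792340335957472)
(x_5, y_5) = (1039681·9347391150304592810234881 + 490·46968·422272088792340335957472, 1039681·422272088792340335957472 + 46968·9347391150304592810234881) = (19436609957075163398170578312001, 878056535095215307939712337240)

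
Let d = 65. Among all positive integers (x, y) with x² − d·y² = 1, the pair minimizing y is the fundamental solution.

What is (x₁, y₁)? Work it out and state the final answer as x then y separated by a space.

√65 → a₀=8, period (16); ℓ=1 odd so k=1
a_0=8:  p_0=8·1+0=8,  q_0=8·0+1=1
a_1=16:  p_1=16·8+1=129,  q_1=16·1+0=16
fundamental: x₁=129, y₁=16  (since 16641 − 65·256 = 1)

129 16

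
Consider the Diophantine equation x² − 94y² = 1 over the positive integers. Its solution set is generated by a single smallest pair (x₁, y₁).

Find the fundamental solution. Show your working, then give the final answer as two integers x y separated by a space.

d=94: √d = [9; 1,2,3,1,1,…,2,1,18] (ℓ=16, even), read p_15/q_15
step 0: (9, 1)  from 9·(1,0) + (0,1)
…
step 3: (97, 10)  from 3·(29,3) + (10,1)
…
step 5: (223, 23)  from 1·(126,13) + (97,10)
…
step 9: (14417, 1487)  from 1·(12953,1336) + (1464,151)
step 10: (85038, 8771)  from 5·(14417,1487) + (12953,1336)
…
step 14: (1490361, 153719)  from 2·(652934,67345) + (184493,19029)
step 15: (2143295, 221064)  from 1·(1490361,153719) + (652934,67345)
→ (2143295, 221064).  Check: 2143295²=4593713457025, 94·221064²=4593713457024, difference 1.

2143295 221064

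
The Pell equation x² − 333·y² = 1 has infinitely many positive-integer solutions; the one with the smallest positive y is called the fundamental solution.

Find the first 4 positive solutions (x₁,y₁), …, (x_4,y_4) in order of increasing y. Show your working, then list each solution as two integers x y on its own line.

d=333: √d = [18; 4,36] (ℓ=2, even), read p_1/q_1
i=0: a=18 ⇒ p=18, q=1
i=1: a=4 ⇒ p=73, q=4
→ (73, 4).  Check: 73²=5329, 333·4²=5328, difference 1.
n=2: (73,4)∘(73,4) = (73·73+333·4·4, 73·4+4·73) = (10657,584)
n=3: (10657,584)∘(73,4) = (73·10657+333·4·584, 73·584+4·10657) = (1555849,85260)
n=4: (1555849,85260)∘(73,4) = (73·1555849+333·4·85260, 73·85260+4·1555849) = (227143297,12447376)

73 4
10657 584
1555849 85260
227143297 12447376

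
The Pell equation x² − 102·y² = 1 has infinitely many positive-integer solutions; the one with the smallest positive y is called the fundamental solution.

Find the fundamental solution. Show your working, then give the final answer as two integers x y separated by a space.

101 10

√102 = [10; 10,20, …], period ℓ=2 (even) → k=1
k=0  a_k=10  p_k/q_k = 10/1
k=1  a_k=10  p_k/q_k = 101/10
fundamental: x₁=101, y₁=10  (since 10201 − 102·100 = 1)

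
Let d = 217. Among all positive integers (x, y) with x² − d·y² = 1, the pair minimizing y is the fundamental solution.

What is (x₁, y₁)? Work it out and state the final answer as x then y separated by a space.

3844063 260952

√217 → a₀=14, period (1,2,1,2,1,…,2,1,28); ℓ=16 even so k=15
i=0: a=14 ⇒ p=14, q=1
…
i=3: a=1 ⇒ p=59, q=4
…
i=7: a=9 ⇒ p=3668, q=249
i=8: a=4 ⇒ p=15055, q=1022
…
i=11: a=1 ⇒ p=293381, q=19916
…
i=13: a=1 ⇒ p=1034361, q=70217
i=14: a=2 ⇒ p=2809702, q=190735
i=15: a=1 ⇒ p=3844063, q=260952
→ (3844063, 260952).  Check: 3844063²=14776820347969, 217·260952²=14776820347968, difference 1.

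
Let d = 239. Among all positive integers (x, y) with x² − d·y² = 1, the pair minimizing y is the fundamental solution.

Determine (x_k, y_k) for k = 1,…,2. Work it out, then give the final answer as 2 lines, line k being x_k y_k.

d=239: √d = [15; 2,5,1,2,4,15,4,2,1,5,2,30] (ℓ=12, even), read p_11/q_11
k=0  a_k=15  p_k/q_k = 15/1
…
k=6  a_k=15  p_k/q_k = 37907/2452
…
k=10  a_k=5  p_k/q_k = 2847431/184185
k=11  a_k=2  p_k/q_k = 6195120/400729
fundamental: x₁=6195120, y₁=400729  (since 38379511814400 − 239·160583731441 = 1)
(x_2, y_2) = (6195120·6195120 + 239·400729·400729, 6195120·400729 + 400729·6195120) = (76759023628799, 4965128484960)

6195120 400729
76759023628799 4965128484960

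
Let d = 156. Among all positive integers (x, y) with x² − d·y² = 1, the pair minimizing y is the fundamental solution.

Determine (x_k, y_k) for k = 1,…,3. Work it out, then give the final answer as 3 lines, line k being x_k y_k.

25 2
1249 100
62425 4998

[12; 2,24] for √156; ℓ=2 ⇒ convergent index 1
k=0  a_k=12  p_k/q_k = 12/1
k=1  a_k=2  p_k/q_k = 25/2
→ (25, 2).  Check: 25²=625, 156·2²=624, difference 1.
n=2: (25,2)∘(25,2) = (25·25+156·2·2, 25·2+2·25) = (1249,100)
n=3: (1249,100)∘(25,2) = (25·1249+156·2·100, 25·100+2·1249) = (62425,4998)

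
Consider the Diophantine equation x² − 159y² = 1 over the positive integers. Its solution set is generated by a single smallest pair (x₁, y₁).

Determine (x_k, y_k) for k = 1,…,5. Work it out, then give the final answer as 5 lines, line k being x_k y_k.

1324 105
3505951 278040
9283756924 736249815
24583384828801 1949589232080
65096793742908124 5162511550298025

[12; 1,1,1,1,3,1,1,1,1,24] for √159; ℓ=10 ⇒ convergent index 9
step 0: (12, 1)  from 12·(1,0) + (0,1)
…
step 2: (25, 2)  from 1·(13,1) + (12,1)
…
step 6: (290, 23)  from 1·(227,18) + (63,5)
…
step 8: (807, 64)  from 1·(517,41) + (290,23)
step 9: (1324, 105)  from 1·(807,64) + (517,41)
fundamental: x₁=1324, y₁=105  (since 1752976 − 159·11025 = 1)
(1324+105√159)^2 = 3505951 + 278040√159
(1324+105√159)^3 = 9283756924 + 736249815√159
(1324+105√159)^4 = 24583384828801 + 1949589232080√159
(1324+105√159)^5 = 65096793742908124 + 5162511550298025√159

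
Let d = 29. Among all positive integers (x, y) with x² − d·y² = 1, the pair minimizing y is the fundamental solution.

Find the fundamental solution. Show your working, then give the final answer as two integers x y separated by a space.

9801 1820

d=29: √d = [5; 2,1,1,2,10] (ℓ=5, odd), read p_9/q_9
i=0: a=5 ⇒ p=5, q=1
i=1: a=2 ⇒ p=11, q=2
i=2: a=1 ⇒ p=16, q=3
i=3: a=1 ⇒ p=27, q=5
i=4: a=2 ⇒ p=70, q=13
…
i=6: a=2 ⇒ p=1524, q=283
…
i=8: a=1 ⇒ p=3775, q=701
i=9: a=2 ⇒ p=9801, q=1820
(x₁, y₁) = (9801, 1820);  9801² − 29·1820² = 1 ✓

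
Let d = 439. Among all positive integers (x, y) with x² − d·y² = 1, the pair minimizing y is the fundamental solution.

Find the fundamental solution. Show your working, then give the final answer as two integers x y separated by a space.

[20; 1,19,1,40] for √439; ℓ=4 ⇒ convergent index 3
k=0  a_k=20  p_k/q_k = 20/1
k=1  a_k=1  p_k/q_k = 21/1
k=2  a_k=19  p_k/q_k = 419/20
k=3  a_k=1  p_k/q_k = 440/21
(x₁, y₁) = (440, 21);  440² − 439·21² = 1 ✓

440 21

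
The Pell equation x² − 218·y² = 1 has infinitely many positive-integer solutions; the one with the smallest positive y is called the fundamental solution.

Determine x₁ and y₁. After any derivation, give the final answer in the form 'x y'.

[14; 1,3,3,1,28] for √218; ℓ=5 ⇒ convergent index 9
a_0=14:  p_0=14·1+0=14,  q_0=14·0+1=1
…
a_2=3:  p_2=3·15+14=59,  q_2=3·1+1=4
a_3=3:  p_3=3·59+15=192,  q_3=3·4+1=13
a_4=1:  p_4=1·192+59=251,  q_4=1·13+4=17
a_5=28:  p_5=28·251+192=7220,  q_5=28·17+13=489
…
a_8=3:  p_8=3·29633+7471=96370,  q_8=3·2007+506=6527
a_9=1:  p_9=1·96370+29633=126003,  q_9=1·6527+2007=8534
→ (126003, 8534).  Check: 126003²=15876756009, 218·8534²=15876756008, difference 1.

126003 8534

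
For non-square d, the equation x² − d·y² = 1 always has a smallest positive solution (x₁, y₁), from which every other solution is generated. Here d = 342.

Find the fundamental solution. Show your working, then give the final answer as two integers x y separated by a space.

37 2

d=342: √d = [18; 2,36] (ℓ=2, even), read p_1/q_1
k=0  a_k=18  p_k/q_k = 18/1
k=1  a_k=2  p_k/q_k = 37/2
→ (37, 2).  Check: 37²=1369, 342·2²=1368, difference 1.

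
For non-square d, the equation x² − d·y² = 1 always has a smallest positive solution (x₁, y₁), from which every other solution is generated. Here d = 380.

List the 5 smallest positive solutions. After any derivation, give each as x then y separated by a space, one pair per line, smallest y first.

39 2
3041 156
237159 12166
18495361 948792
1442400999 73993610

√380 = [19; 2,38, …], period ℓ=2 (even) → k=1
i=0: a=19 ⇒ p=19, q=1
i=1: a=2 ⇒ p=39, q=2
(x₁, y₁) = (39, 2);  39² − 380·2² = 1 ✓
k=2:  x_2 = 39·39+380·2·2 = 3041,  y_2 = 39·2+2·39 = 156
k=3:  x_3 = 39·3041+380·2·156 = 237159,  y_3 = 39·156+2·3041 = 12166
k=4:  x_4 = 39·237159+380·2·12166 = 18495361,  y_4 = 39·12166+2·237159 = 948792
k=5:  x_5 = 39·18495361+380·2·948792 = 1442400999,  y_5 = 39·948792+2·18495361 = 73993610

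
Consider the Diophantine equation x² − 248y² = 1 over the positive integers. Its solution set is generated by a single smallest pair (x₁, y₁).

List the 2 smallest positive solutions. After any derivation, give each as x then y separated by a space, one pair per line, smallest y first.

√248 = [15; 1,2,1,30, …], period ℓ=4 (even) → k=3
a_0=15:  p_0=15·1+0=15,  q_0=15·0+1=1
…
a_2=2:  p_2=2·16+15=47,  q_2=2·1+1=3
a_3=1:  p_3=1·47+16=63,  q_3=1·3+1=4
(x₁, y₁) = (63, 4);  63² − 248·4² = 1 ✓
k=2:  x_2 = 63·63+248·4·4 = 7937,  y_2 = 63·4+4·63 = 504

63 4
7937 504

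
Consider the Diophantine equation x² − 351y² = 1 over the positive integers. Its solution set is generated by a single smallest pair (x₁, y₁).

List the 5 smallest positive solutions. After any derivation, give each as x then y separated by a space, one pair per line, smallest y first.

62425 3332
7793761249 416000200
973051091875225 51937624966668
121485428812828080001 6484412476672499600
15167455786308534696249625 809578897660623950093332

[18; 1,2,1,3,2,2,2,3,1,2,1,36] for √351; ℓ=12 ⇒ convergent index 11
i=0: a=18 ⇒ p=18, q=1
…
i=3: a=1 ⇒ p=75, q=4
i=4: a=3 ⇒ p=281, q=15
i=5: a=2 ⇒ p=637, q=34
i=6: a=2 ⇒ p=1555, q=83
i=7: a=2 ⇒ p=3747, q=200
…
i=10: a=2 ⇒ p=45882, q=2449
i=11: a=1 ⇒ p=62425, q=3332
→ (62425, 3332).  Check: 62425²=3896880625, 351·3332²=3896880624, difference 1.
n=2: (62425,3332)∘(62425,3332) = (62425·62425+351·3332·3332, 62425·3332+3332·62425) = (7793761249,416000200)
n=3: (7793761249,416000200)∘(62425,3332) = (62425·7793761249+351·3332·416000200, 62425·416000200+3332·7793761249) = (973051091875225,51937624966668)
n=4: (973051091875225,51937624966668)∘(62425,3332) = (62425·973051091875225+351·3332·51937624966668, 62425·51937624966668+3332·973051091875225) = (121485428812828080001,6484412476672499600)
n=5: (121485428812828080001,6484412476672499600)∘(62425,3332) = (62425·121485428812828080001+351·3332·6484412476672499600, 62425·6484412476672499600+3332·121485428812828080001) = (15167455786308534696249625,809578897660623950093332)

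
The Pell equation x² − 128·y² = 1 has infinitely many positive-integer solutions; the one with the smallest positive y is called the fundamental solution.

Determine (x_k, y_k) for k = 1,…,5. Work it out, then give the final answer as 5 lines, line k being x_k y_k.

[11; 3,5,3,22] for √128; ℓ=4 ⇒ convergent index 3
step 0: (11, 1)  from 11·(1,0) + (0,1)
step 1: (34, 3)  from 3·(11,1) + (1,0)
step 2: (181, 16)  from 5·(34,3) + (11,1)
step 3: (577, 51)  from 3·(181,16) + (34,3)
(x₁, y₁) = (577, 51);  577² − 128·51² = 1 ✓
(x_2, y_2) = (577·577 + 128·51·51, 577·51 + 51·577) = (665857, 58854)
(x_3, y_3) = (577·665857 + 128·51·58854, 577·58854 + 51·665857) = (768398401, 67917465)
(x_4, y_4) = (577·768398401 + 128·51·67917465, 577·67917465 + 51·768398401) = (886731088897, 78376695756)
(x_5, y_5) = (577·886731088897 + 128·51·78376695756, 577·78376695756 + 51·886731088897) = (1023286908188737, 90446638984959)

577 51
665857 58854
768398401 67917465
886731088897 78376695756
1023286908188737 90446638984959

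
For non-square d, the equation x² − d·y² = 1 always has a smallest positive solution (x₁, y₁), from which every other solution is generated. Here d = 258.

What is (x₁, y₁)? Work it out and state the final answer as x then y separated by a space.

d=258: √d = [16; 16,32] (ℓ=2, even), read p_1/q_1
i=0: a=16 ⇒ p=16, q=1
i=1: a=16 ⇒ p=257, q=16
(x₁, y₁) = (257, 16);  257² − 258·16² = 1 ✓

257 16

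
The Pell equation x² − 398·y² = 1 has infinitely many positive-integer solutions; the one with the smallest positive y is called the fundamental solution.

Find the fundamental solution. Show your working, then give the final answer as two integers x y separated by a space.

[19; 1,18,1,38] for √398; ℓ=4 ⇒ convergent index 3
a_0=19:  p_0=19·1+0=19,  q_0=19·0+1=1
…
a_2=18:  p_2=18·20+19=379,  q_2=18·1+1=19
a_3=1:  p_3=1·379+20=399,  q_3=1·19+1=20
fundamental: x₁=399, y₁=20  (since 159201 − 398·400 = 1)

399 20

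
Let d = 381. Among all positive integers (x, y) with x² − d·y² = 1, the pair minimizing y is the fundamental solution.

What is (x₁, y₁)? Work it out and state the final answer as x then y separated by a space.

d=381: √d = [19; 1,1,12,1,1,38] (ℓ=6, even), read p_5/q_5
a_0=19:  p_0=19·1+0=19,  q_0=19·0+1=1
…
a_2=1:  p_2=1·20+19=39,  q_2=1·1+1=2
a_3=12:  p_3=12·39+20=488,  q_3=12·2+1=25
a_4=1:  p_4=1·488+39=527,  q_4=1·25+2=27
a_5=1:  p_5=1·527+488=1015,  q_5=1·27+25=52
(x₁, y₁) = (1015, 52);  1015² − 381·52² = 1 ✓

1015 52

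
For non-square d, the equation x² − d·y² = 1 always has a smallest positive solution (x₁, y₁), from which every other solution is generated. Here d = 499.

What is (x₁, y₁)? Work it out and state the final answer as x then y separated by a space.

√499 = [22; 2,1,21,1,2,44, …], period ℓ=6 (even) → k=5
k=0  a_k=22  p_k/q_k = 22/1
…
k=2  a_k=1  p_k/q_k = 67/3
…
k=4  a_k=1  p_k/q_k = 1519/68
k=5  a_k=2  p_k/q_k = 4490/201
(x₁, y₁) = (4490, 201);  4490² − 499·201² = 1 ✓

4490 201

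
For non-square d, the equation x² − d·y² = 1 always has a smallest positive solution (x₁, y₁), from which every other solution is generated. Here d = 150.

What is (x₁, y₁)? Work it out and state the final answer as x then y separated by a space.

49 4

√150 → a₀=12, period (4,24); ℓ=2 even so k=1
step 0: (12, 1)  from 12·(1,0) + (0,1)
step 1: (49, 4)  from 4·(12,1) + (1,0)
fundamental: x₁=49, y₁=4  (since 2401 − 150·16 = 1)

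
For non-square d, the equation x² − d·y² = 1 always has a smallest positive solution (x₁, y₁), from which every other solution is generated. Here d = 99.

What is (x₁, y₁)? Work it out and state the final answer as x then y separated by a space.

√99 → a₀=9, period (1,18); ℓ=2 even so k=1
step 0: (9, 1)  from 9·(1,0) + (0,1)
step 1: (10, 1)  from 1·(9,1) + (1,0)
→ (10, 1).  Check: 10²=100, 99·1²=99, difference 1.

10 1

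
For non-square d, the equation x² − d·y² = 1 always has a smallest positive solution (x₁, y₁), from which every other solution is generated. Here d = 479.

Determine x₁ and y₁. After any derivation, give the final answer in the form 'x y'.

[21; 1,7,1,3,2,21,2,3,1,7,1,42] for √479; ℓ=12 ⇒ convergent index 11
step 0: (21, 1)  from 21·(1,0) + (0,1)
…
step 2: (175, 8)  from 7·(22,1) + (21,1)
step 3: (197, 9)  from 1·(175,8) + (22,1)
step 4: (766, 35)  from 3·(197,9) + (175,8)
step 5: (1729, 79)  from 2·(766,35) + (197,9)
step 6: (37075, 1694)  from 21·(1729,79) + (766,35)
step 7: (75879, 3467)  from 2·(37075,1694) + (1729,79)
step 8: (264712, 12095)  from 3·(75879,3467) + (37075,1694)
step 9: (340591, 15562)  from 1·(264712,12095) + (75879,3467)
step 10: (2648849, 121029)  from 7·(340591,15562) + (264712,12095)
step 11: (2989440, 136591)  from 1·(2648849,121029) + (340591,15562)
(x₁, y₁) = (2989440, 136591);  2989440² − 479·136591² = 1 ✓

2989440 136591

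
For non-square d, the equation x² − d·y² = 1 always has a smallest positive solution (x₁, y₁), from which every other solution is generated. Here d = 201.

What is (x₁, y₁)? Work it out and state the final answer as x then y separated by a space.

√201 = [14; 5,1,1,1,2,…,1,5,28, …], period ℓ=14 (even) → k=13
k=0  a_k=14  p_k/q_k = 14/1
…
k=2  a_k=1  p_k/q_k = 85/6
k=3  a_k=1  p_k/q_k = 156/11
k=4  a_k=1  p_k/q_k = 241/17
…
k=7  a_k=8  p_k/q_k = 7670/541
…
k=12  a_k=1  p_k/q_k = 91402/6447
k=13  a_k=5  p_k/q_k = 515095/36332
→ (515095, 36332).  Check: 515095²=265322859025, 201·36332²=265322859024, difference 1.

515095 36332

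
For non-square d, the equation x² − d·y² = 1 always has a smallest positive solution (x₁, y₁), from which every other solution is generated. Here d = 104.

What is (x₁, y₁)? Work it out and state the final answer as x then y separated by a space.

51 5

[10; 5,20] for √104; ℓ=2 ⇒ convergent index 1
i=0: a=10 ⇒ p=10, q=1
i=1: a=5 ⇒ p=51, q=5
→ (51, 5).  Check: 51²=2601, 104·5²=2600, difference 1.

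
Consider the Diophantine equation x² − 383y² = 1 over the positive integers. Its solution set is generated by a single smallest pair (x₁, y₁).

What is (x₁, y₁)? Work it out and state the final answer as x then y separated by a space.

18768 959

[19; 1,1,3,19,3,1,1,38] for √383; ℓ=8 ⇒ convergent index 7
step 0: (19, 1)  from 19·(1,0) + (0,1)
step 1: (20, 1)  from 1·(19,1) + (1,0)
…
step 3: (137, 7)  from 3·(39,2) + (20,1)
step 4: (2642, 135)  from 19·(137,7) + (39,2)
step 5: (8063, 412)  from 3·(2642,135) + (137,7)
step 6: (10705, 547)  from 1·(8063,412) + (2642,135)
step 7: (18768, 959)  from 1·(10705,547) + (8063,412)
→ (18768, 959).  Check: 18768²=352237824, 383·959²=352237823, difference 1.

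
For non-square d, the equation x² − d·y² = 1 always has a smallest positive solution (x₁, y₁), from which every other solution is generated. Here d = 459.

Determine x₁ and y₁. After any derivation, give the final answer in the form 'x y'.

√459 → a₀=21, period (2,2,1,4,21,4,1,2,2,42); ℓ=10 even so k=9
a_0=21:  p_0=21·1+0=21,  q_0=21·0+1=1
…
a_8=2:  p_8=2·75692+60695=212079,  q_8=2·3533+2833=9899
a_9=2:  p_9=2·212079+75692=499850,  q_9=2·9899+3533=23331
(x₁, y₁) = (499850, 23331);  499850² − 459·23331² = 1 ✓

499850 23331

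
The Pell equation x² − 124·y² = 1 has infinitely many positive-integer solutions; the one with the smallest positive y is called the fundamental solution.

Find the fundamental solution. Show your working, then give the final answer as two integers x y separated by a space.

4620799 414960

√124 → a₀=11, period (7,2,1,1,1,…,2,7,22); ℓ=16 even so k=15
i=0: a=11 ⇒ p=11, q=1
i=1: a=7 ⇒ p=78, q=7
i=2: a=2 ⇒ p=167, q=15
…
i=4: a=1 ⇒ p=412, q=37
…
i=6: a=3 ⇒ p=2383, q=214
i=7: a=1 ⇒ p=3040, q=273
…
i=9: a=1 ⇒ p=17583, q=1579
i=10: a=3 ⇒ p=67292, q=6043
i=11: a=1 ⇒ p=84875, q=7622
i=12: a=1 ⇒ p=152167, q=13665
i=13: a=1 ⇒ p=237042, q=21287
i=14: a=2 ⇒ p=626251, q=56239
i=15: a=7 ⇒ p=4620799, q=414960
fundamental: x₁=4620799, y₁=414960  (since 21351783398401 − 124·172191801600 = 1)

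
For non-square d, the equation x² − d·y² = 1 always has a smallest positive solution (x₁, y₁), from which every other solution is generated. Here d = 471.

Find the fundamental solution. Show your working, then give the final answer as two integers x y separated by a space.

7838695 361188

√471 → a₀=21, period (1,2,2,1,3,…,2,1,42); ℓ=14 even so k=13
a_0=21:  p_0=21·1+0=21,  q_0=21·0+1=1
…
a_2=2:  p_2=2·22+21=65,  q_2=2·1+1=3
…
a_5=3:  p_5=3·217+152=803,  q_5=3·10+7=37
a_6=4:  p_6=4·803+217=3429,  q_6=4·37+10=158
a_7=14:  p_7=14·3429+803=48809,  q_7=14·158+37=2249
…
a_9=3:  p_9=3·198665+48809=644804,  q_9=3·9154+2249=29711
a_10=1:  p_10=1·644804+198665=843469,  q_10=1·29711+9154=38865
a_11=2:  p_11=2·843469+644804=2331742,  q_11=2·38865+29711=107441
a_12=2:  p_12=2·2331742+843469=5506953,  q_12=2·107441+38865=253747
a_13=1:  p_13=1·5506953+2331742=7838695,  q_13=1·253747+107441=361188
→ (7838695, 361188).  Check: 7838695²=61445139303025, 471·361188²=61445139303024, difference 1.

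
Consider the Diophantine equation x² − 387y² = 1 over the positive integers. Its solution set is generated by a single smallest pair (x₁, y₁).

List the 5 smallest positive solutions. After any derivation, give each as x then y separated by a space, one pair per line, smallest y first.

3482 177
24248647 1232628
168867574226 8584021215
1175993762661217 59779122508632
8189620394305140962 416301800566092033

d=387: √d = [19; 1,2,19,2,1,38] (ℓ=6, even), read p_5/q_5
i=0: a=19 ⇒ p=19, q=1
…
i=2: a=2 ⇒ p=59, q=3
i=3: a=19 ⇒ p=1141, q=58
i=4: a=2 ⇒ p=2341, q=119
i=5: a=1 ⇒ p=3482, q=177
(x₁, y₁) = (3482, 177);  3482² − 387·177² = 1 ✓
(3482+177√387)^2 = 24248647 + 1232628√387
(3482+177√387)^3 = 168867574226 + 8584021215√387
(3482+177√387)^4 = 1175993762661217 + 59779122508632√387
(3482+177√387)^5 = 8189620394305140962 + 416301800566092033√387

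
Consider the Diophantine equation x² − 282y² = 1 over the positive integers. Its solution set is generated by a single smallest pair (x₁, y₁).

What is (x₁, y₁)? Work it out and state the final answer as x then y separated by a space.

√282 = [16; 1,3,1,4,1,3,1,32, …], period ℓ=8 (even) → k=7
a_0=16:  p_0=16·1+0=16,  q_0=16·0+1=1
…
a_6=3:  p_6=3·487+403=1864,  q_6=3·29+24=111
a_7=1:  p_7=1·1864+487=2351,  q_7=1·111+29=140
→ (2351, 140).  Check: 2351²=5527201, 282·140²=5527200, difference 1.

2351 140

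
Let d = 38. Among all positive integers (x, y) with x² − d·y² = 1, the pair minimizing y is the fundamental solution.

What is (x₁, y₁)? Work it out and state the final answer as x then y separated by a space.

√38 → a₀=6, period (6,12); ℓ=2 even so k=1
k=0  a_k=6  p_k/q_k = 6/1
k=1  a_k=6  p_k/q_k = 37/6
fundamental: x₁=37, y₁=6  (since 1369 − 38·36 = 1)

37 6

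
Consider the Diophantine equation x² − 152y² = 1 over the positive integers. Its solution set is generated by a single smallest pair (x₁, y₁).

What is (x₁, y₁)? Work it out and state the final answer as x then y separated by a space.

d=152: √d = [12; 3,24] (ℓ=2, even), read p_1/q_1
i=0: a=12 ⇒ p=12, q=1
i=1: a=3 ⇒ p=37, q=3
→ (37, 3).  Check: 37²=1369, 152·3²=1368, difference 1.

37 3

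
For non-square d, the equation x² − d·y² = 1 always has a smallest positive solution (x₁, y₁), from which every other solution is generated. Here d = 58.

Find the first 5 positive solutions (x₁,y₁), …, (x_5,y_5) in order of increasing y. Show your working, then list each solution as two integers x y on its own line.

19603 2574
768555217 100916244
30131975818099 3956522259690
1181354243155834177 155119411612489896
46316174427035658925363 6081611647722756602886

√58 → a₀=7, period (1,1,1,1,1,1,14); ℓ=7 odd so k=13
a_0=7:  p_0=7·1+0=7,  q_0=7·0+1=1
…
a_4=1:  p_4=1·23+15=38,  q_4=1·3+2=5
…
a_8=1:  p_8=1·1447+99=1546,  q_8=1·190+13=203
a_9=1:  p_9=1·1546+1447=2993,  q_9=1·203+190=393
…
a_12=1:  p_12=1·7532+4539=12071,  q_12=1·989+596=1585
a_13=1:  p_13=1·12071+7532=19603,  q_13=1·1585+989=2574
fundamental: x₁=19603, y₁=2574  (since 384277609 − 58·6625476 = 1)
(19603+2574√58)^2 = 768555217 + 100916244√58
(19603+2574√58)^3 = 30131975818099 + 3956522259690√58
(19603+2574√58)^4 = 1181354243155834177 + 155119411612489896√58
(19603+2574√58)^5 = 46316174427035658925363 + 6081611647722756602886√58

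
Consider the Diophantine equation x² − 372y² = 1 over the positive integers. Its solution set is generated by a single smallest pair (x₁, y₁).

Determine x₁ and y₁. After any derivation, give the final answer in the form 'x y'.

12151 630

√372 = [19; 3,2,12,2,3,38, …], period ℓ=6 (even) → k=5
step 0: (19, 1)  from 19·(1,0) + (0,1)
step 1: (58, 3)  from 3·(19,1) + (1,0)
…
step 3: (1678, 87)  from 12·(135,7) + (58,3)
step 4: (3491, 181)  from 2·(1678,87) + (135,7)
step 5: (12151, 630)  from 3·(3491,181) + (1678,87)
→ (12151, 630).  Check: 12151²=147646801, 372·630²=147646800, difference 1.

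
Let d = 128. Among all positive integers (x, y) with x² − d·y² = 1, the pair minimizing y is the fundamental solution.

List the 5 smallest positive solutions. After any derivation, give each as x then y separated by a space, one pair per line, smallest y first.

577 51
665857 58854
768398401 67917465
886731088897 78376695756
1023286908188737 90446638984959

[11; 3,5,3,22] for √128; ℓ=4 ⇒ convergent index 3
step 0: (11, 1)  from 11·(1,0) + (0,1)
step 1: (34, 3)  from 3·(11,1) + (1,0)
step 2: (181, 16)  from 5·(34,3) + (11,1)
step 3: (577, 51)  from 3·(181,16) + (34,3)
fundamental: x₁=577, y₁=51  (since 332929 − 128·2601 = 1)
k=2:  x_2 = 577·577+128·51·51 = 665857,  y_2 = 577·51+51·577 = 58854
k=3:  x_3 = 577·665857+128·51·58854 = 768398401,  y_3 = 577·58854+51·665857 = 67917465
k=4:  x_4 = 577·768398401+128·51·67917465 = 886731088897,  y_4 = 577·67917465+51·768398401 = 78376695756
k=5:  x_5 = 577·886731088897+128·51·78376695756 = 1023286908188737,  y_5 = 577·78376695756+51·886731088897 = 90446638984959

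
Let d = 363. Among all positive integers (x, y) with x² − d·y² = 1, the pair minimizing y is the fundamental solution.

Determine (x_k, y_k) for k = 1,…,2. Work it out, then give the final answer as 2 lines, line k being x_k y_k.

[19; 19,38] for √363; ℓ=2 ⇒ convergent index 1
step 0: (19, 1)  from 19·(1,0) + (0,1)
step 1: (362, 19)  from 19·(19,1) + (1,0)
→ (362, 19).  Check: 362²=131044, 363·19²=131043, difference 1.
n=2: (362,19)∘(362,19) = (362·362+363·19·19, 362·19+19·362) = (262087,13756)

362 19
262087 13756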